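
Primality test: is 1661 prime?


1661 / 11 = 151 (exact division)
1661 is NOT prime.

No, 1661 is not prime


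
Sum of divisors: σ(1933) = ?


Divisors of 1933: 1, 1933
Sum = 1 + 1933 = 1934

σ(1933) = 1934


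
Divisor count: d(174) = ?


174 = 2^1 × 3^1 × 29^1
d(174) = (1+1) × (1+1) × (1+1) = 8

8 divisors


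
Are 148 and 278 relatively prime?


Euclidean algorithm:
278 = 1 * 148 + 130
148 = 1 * 130 + 18
130 = 7 * 18 + 4
18 = 4 * 4 + 2
4 = 2 * 2 + 0
GCD(148, 278) = 2

No, not coprime (GCD = 2)


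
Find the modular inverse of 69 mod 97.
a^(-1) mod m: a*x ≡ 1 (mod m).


Use the extended Euclidean algorithm on (97, 69); each row r = 97*s + 69*t:
r=97, s=1, t=0
r=69, s=0, t=1
q=1: r=28, s=1, t=-1   [97*(1) + 69*(-1) = 28]
q=2: r=13, s=-2, t=3   [97*(-2) + 69*(3) = 13]
q=2: r=2, s=5, t=-7   [97*(5) + 69*(-7) = 2]
q=6: r=1, s=-32, t=45   [97*(-32) + 69*(45) = 1]
q=2: r=0, s=69, t=-97   [97*(69) + 69*(-97) = 0]
GCD = 1 with t = 45, so 69*(45) ≡ 1 (mod 97)
Inverse = 45 mod 97 = 45
Check: 69 * 45 = 3105 ≡ 1 (mod 97)

69^(-1) ≡ 45 (mod 97)


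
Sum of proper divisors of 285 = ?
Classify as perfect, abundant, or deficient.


Proper divisors: 1, 3, 5, 15, 19, 57, 95
Sum = 1 + 3 + 5 + 15 + 19 + 57 + 95 = 195
195 < 285 → deficient

s(285) = 195 (deficient)


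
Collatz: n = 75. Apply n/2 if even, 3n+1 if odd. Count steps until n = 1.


75 → 226 → 113 → 340 → 170 → 85 → 256 → 128 → 64 → 32 → 16 → 8 → 4 → 2 → 1
Total steps = 14

14 steps


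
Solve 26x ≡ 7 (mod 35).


GCD(26, 35) = 1, unique solution
a^(-1) mod 35 = 31
x = 31 * 7 mod 35 = 7

x ≡ 7 (mod 35)


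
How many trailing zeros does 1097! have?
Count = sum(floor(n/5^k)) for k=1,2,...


floor(1097/5) = 219
floor(1097/25) = 43
floor(1097/125) = 8
floor(1097/625) = 1
Total = 271

271 trailing zeros


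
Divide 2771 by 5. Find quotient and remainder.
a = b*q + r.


2771 = 5 * 554 + 1
Check: 2770 + 1 = 2771

q = 554, r = 1


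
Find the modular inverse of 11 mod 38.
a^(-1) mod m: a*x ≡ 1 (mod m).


Use the extended Euclidean algorithm on (38, 11); each row r = 38*s + 11*t:
r=38, s=1, t=0
r=11, s=0, t=1
q=3: r=5, s=1, t=-3   [38*(1) + 11*(-3) = 5]
q=2: r=1, s=-2, t=7   [38*(-2) + 11*(7) = 1]
q=5: r=0, s=11, t=-38   [38*(11) + 11*(-38) = 0]
GCD = 1 with t = 7, so 11*(7) ≡ 1 (mod 38)
Inverse = 7 mod 38 = 7
Check: 11 * 7 = 77 ≡ 1 (mod 38)

11^(-1) ≡ 7 (mod 38)


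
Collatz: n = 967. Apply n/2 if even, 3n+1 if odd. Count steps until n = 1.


967 → 2902 → 1451 → 4354 → 2177 → 6532 → 3266 → 1633 → 4900 → 2450 → 1225 → 3676 → 1838 → 919 → 2758 → 1379 → 4138 → 2069 → 6208 → 3104 → 1552 → 776 → 388 → 194 → 97 → 292 → 146 → 73 → 220 → 110 → 55 → 166 → 83 → 250 → 125 → 376 → 188 → 94 → 47 → 142 → 71 → 214 → 107 → 322 → 161 → 484 → 242 → 121 → 364 → 182 → 91 → 274 → 137 → 412 → 206 → 103 → 310 → 155 → 466 → 233 → 700 → 350 → 175 → 526 → 263 → 790 → 395 → 1186 → 593 → 1780 → 890 → 445 → 1336 → 668 → 334 → 167 → 502 → 251 → 754 → 377 → 1132 → 566 → 283 → 850 → 425 → 1276 → 638 → 319 → 958 → 479 → 1438 → 719 → 2158 → 1079 → 3238 → 1619 → 4858 → 2429 → 7288 → 3644 → 1822 → 911 → 2734 → 1367 → 4102 → 2051 → 6154 → 3077 → 9232 → 4616 → 2308 → 1154 → 577 → 1732 → 866 → 433 → 1300 → 650 → 325 → 976 → 488 → 244 → 122 → 61 → 184 → 92 → 46 → 23 → 70 → 35 → 106 → 53 → 160 → 80 → 40 → 20 → 10 → 5 → 16 → 8 → 4 → 2 → 1
Total steps = 142

142 steps


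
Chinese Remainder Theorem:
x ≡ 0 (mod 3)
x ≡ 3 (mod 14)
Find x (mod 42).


M = 3*14 = 42
M1 = M/3 = 14, M2 = M/14 = 3
M1^(-1) mod 3 = 2, M2^(-1) mod 14 = 5
x = 0*14*2 + 3*3*5 = 45
45 mod 42 = 3
Check: 3 mod 3 = 0 ✓, 3 mod 14 = 3 ✓

x ≡ 3 (mod 42)


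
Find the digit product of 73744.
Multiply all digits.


7 × 3 × 7 × 4 × 4 = 2352


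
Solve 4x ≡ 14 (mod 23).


GCD(4, 23) = 1, unique solution
a^(-1) mod 23 = 6
x = 6 * 14 mod 23 = 15

x ≡ 15 (mod 23)


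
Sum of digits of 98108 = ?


9 + 8 + 1 + 0 + 8 = 26


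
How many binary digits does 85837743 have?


85837743 in base 2 = 101000111011100011110101111
Number of digits = 27

27 digits (base 2)


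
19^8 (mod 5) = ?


19^1 mod 5 = 4
19^2 mod 5 = 1
19^3 mod 5 = 4
19^4 mod 5 = 1
19^5 mod 5 = 4
19^6 mod 5 = 1
19^7 mod 5 = 4
19^8 mod 5 = 1


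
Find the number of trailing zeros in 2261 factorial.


floor(2261/5) = 452
floor(2261/25) = 90
floor(2261/125) = 18
floor(2261/625) = 3
Total = 563

563 trailing zeros


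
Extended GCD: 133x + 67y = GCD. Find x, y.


Tabular extended Euclidean (each row: r = 133*s + 67*t):
r=133, s=1, t=0
r=67, s=0, t=1
q=1: r=66, s=1, t=-1   [133*(1) + 67*(-1) = 66]
q=1: r=1, s=-1, t=2   [133*(-1) + 67*(2) = 1]
q=66: r=0, s=67, t=-133   [133*(67) + 67*(-133) = 0]
GCD = 1; from the row with r=1: x=-1, y=2
Check: 133*(-1) + 67*(2) = -133 + 134 = 1

GCD = 1, x = -1, y = 2


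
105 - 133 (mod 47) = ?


105 - 133 = -28
-28 mod 47 = 19


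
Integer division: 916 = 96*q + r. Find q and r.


916 = 96 * 9 + 52
Check: 864 + 52 = 916

q = 9, r = 52


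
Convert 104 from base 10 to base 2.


104 (base 10) = 104 (decimal)
104 (decimal) = 1101000 (base 2)


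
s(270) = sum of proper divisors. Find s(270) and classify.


Proper divisors: 1, 2, 3, 5, 6, 9, 10, 15, 18, 27, 30, 45, 54, 90, 135
Sum = 1 + 2 + 3 + 5 + 6 + 9 + 10 + 15 + 18 + 27 + 30 + 45 + 54 + 90 + 135 = 450
450 > 270 → abundant

s(270) = 450 (abundant)


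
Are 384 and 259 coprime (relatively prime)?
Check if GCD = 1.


Euclidean algorithm:
384 = 1 * 259 + 125
259 = 2 * 125 + 9
125 = 13 * 9 + 8
9 = 1 * 8 + 1
8 = 8 * 1 + 0
GCD(384, 259) = 1

Yes, coprime (GCD = 1)


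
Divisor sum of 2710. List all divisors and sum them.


Divisors of 2710: 1, 2, 5, 10, 271, 542, 1355, 2710
Sum = 1 + 2 + 5 + 10 + 271 + 542 + 1355 + 2710 = 4896

σ(2710) = 4896


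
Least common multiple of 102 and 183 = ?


GCD(102, 183) = 3
LCM = 102*183/3 = 18666/3 = 6222

LCM = 6222


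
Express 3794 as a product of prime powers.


3794 / 2 = 1897
1897 / 7 = 271
271 / 271 = 1
3794 = 2 × 7 × 271


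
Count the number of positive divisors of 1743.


1743 = 3^1 × 7^1 × 83^1
d(1743) = (1+1) × (1+1) × (1+1) = 8

8 divisors


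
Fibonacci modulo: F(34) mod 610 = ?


F(k) mod 610 for k=1..34:
1, 1, 2, 3, 5, 8, 13, 21, 34, 55, 89, 144, 233, 377, 0, 377, 377, 144, 521, 55, 576, 21, 597, 8, 605, 3, 608, 1, 609, 0, 609, 609, 608, 607
F(34) mod 610 = 607


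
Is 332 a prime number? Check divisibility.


332 / 2 = 166 (exact division)
332 is NOT prime.

No, 332 is not prime


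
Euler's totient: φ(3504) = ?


3504 = 2^4 × 3 × 73
Prime factors: 2, 3, 73
φ(3504) = 3504 × (1-1/2) × (1-1/3) × (1-1/73)
= 3504 × 1/2 × 2/3 × 72/73 = 1152

φ(3504) = 1152


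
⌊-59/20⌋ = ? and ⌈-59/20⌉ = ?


-59/20 = -2.9500
floor = -3
ceil = -2

floor = -3, ceil = -2


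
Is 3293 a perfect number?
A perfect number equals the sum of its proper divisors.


Proper divisors of 3293: 1, 37, 89
Sum = 1 + 37 + 89 = 127

No, 3293 is not perfect (127 ≠ 3293)


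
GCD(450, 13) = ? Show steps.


450 = 34 * 13 + 8
13 = 1 * 8 + 5
8 = 1 * 5 + 3
5 = 1 * 3 + 2
3 = 1 * 2 + 1
2 = 2 * 1 + 0
GCD = 1


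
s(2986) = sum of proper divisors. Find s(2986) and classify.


Proper divisors: 1, 2, 1493
Sum = 1 + 2 + 1493 = 1496
1496 < 2986 → deficient

s(2986) = 1496 (deficient)


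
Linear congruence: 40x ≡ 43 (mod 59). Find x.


GCD(40, 59) = 1, unique solution
a^(-1) mod 59 = 31
x = 31 * 43 mod 59 = 35

x ≡ 35 (mod 59)


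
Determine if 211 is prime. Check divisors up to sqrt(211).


Check divisors up to sqrt(211) = 14.5258
No divisors found.
211 is prime.

Yes, 211 is prime


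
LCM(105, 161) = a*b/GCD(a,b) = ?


GCD(105, 161) = 7
LCM = 105*161/7 = 16905/7 = 2415

LCM = 2415


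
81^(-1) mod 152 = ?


Use the extended Euclidean algorithm on (152, 81); each row r = 152*s + 81*t:
r=152, s=1, t=0
r=81, s=0, t=1
q=1: r=71, s=1, t=-1   [152*(1) + 81*(-1) = 71]
q=1: r=10, s=-1, t=2   [152*(-1) + 81*(2) = 10]
q=7: r=1, s=8, t=-15   [152*(8) + 81*(-15) = 1]
q=10: r=0, s=-81, t=152   [152*(-81) + 81*(152) = 0]
GCD = 1 with t = -15, so 81*(-15) ≡ 1 (mod 152)
Inverse = -15 mod 152 = 137
Check: 81 * 137 = 11097 ≡ 1 (mod 152)

81^(-1) ≡ 137 (mod 152)


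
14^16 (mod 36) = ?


14^1 mod 36 = 14
14^2 mod 36 = 16
14^3 mod 36 = 8
14^4 mod 36 = 4
14^5 mod 36 = 20
14^6 mod 36 = 28
14^7 mod 36 = 32
14^8 mod 36 = 16
14^9 mod 36 = 8
14^10 mod 36 = 4
14^11 mod 36 = 20
14^12 mod 36 = 28
14^13 mod 36 = 32
14^14 mod 36 = 16
14^15 mod 36 = 8
14^16 mod 36 = 4


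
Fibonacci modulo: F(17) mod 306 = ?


F(k) mod 306 for k=1..17:
1, 1, 2, 3, 5, 8, 13, 21, 34, 55, 89, 144, 233, 71, 304, 69, 67
F(17) mod 306 = 67


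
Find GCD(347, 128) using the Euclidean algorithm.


347 = 2 * 128 + 91
128 = 1 * 91 + 37
91 = 2 * 37 + 17
37 = 2 * 17 + 3
17 = 5 * 3 + 2
3 = 1 * 2 + 1
2 = 2 * 1 + 0
GCD = 1


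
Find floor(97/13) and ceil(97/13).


97/13 = 7.4615
floor = 7
ceil = 8

floor = 7, ceil = 8


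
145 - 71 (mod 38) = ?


145 - 71 = 74
74 mod 38 = 36


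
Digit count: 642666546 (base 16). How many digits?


642666546 in base 16 = 264E5032
Number of digits = 8

8 digits (base 16)


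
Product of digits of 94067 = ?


9 × 4 × 0 × 6 × 7 = 0


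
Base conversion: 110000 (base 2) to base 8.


110000 (base 2) = 48 (decimal)
48 (decimal) = 60 (base 8)


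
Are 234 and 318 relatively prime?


Euclidean algorithm:
318 = 1 * 234 + 84
234 = 2 * 84 + 66
84 = 1 * 66 + 18
66 = 3 * 18 + 12
18 = 1 * 12 + 6
12 = 2 * 6 + 0
GCD(234, 318) = 6

No, not coprime (GCD = 6)


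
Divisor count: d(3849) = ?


3849 = 3^1 × 1283^1
d(3849) = (1+1) × (1+1) = 4

4 divisors


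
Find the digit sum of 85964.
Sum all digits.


8 + 5 + 9 + 6 + 4 = 32


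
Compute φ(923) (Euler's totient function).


923 = 13 × 71
Prime factors: 13, 71
φ(923) = 923 × (1-1/13) × (1-1/71)
= 923 × 12/13 × 70/71 = 840

φ(923) = 840


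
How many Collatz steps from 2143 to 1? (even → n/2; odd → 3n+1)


2143 → 6430 → 3215 → 9646 → 4823 → 14470 → 7235 → 21706 → 10853 → 32560 → 16280 → 8140 → 4070 → 2035 → 6106 → 3053 → 9160 → 4580 → 2290 → 1145 → 3436 → 1718 → 859 → 2578 → 1289 → 3868 → 1934 → 967 → 2902 → 1451 → 4354 → 2177 → 6532 → 3266 → 1633 → 4900 → 2450 → 1225 → 3676 → 1838 → 919 → 2758 → 1379 → 4138 → 2069 → 6208 → 3104 → 1552 → 776 → 388 → 194 → 97 → 292 → 146 → 73 → 220 → 110 → 55 → 166 → 83 → 250 → 125 → 376 → 188 → 94 → 47 → 142 → 71 → 214 → 107 → 322 → 161 → 484 → 242 → 121 → 364 → 182 → 91 → 274 → 137 → 412 → 206 → 103 → 310 → 155 → 466 → 233 → 700 → 350 → 175 → 526 → 263 → 790 → 395 → 1186 → 593 → 1780 → 890 → 445 → 1336 → 668 → 334 → 167 → 502 → 251 → 754 → 377 → 1132 → 566 → 283 → 850 → 425 → 1276 → 638 → 319 → 958 → 479 → 1438 → 719 → 2158 → 1079 → 3238 → 1619 → 4858 → 2429 → 7288 → 3644 → 1822 → 911 → 2734 → 1367 → 4102 → 2051 → 6154 → 3077 → 9232 → 4616 → 2308 → 1154 → 577 → 1732 → 866 → 433 → 1300 → 650 → 325 → 976 → 488 → 244 → 122 → 61 → 184 → 92 → 46 → 23 → 70 → 35 → 106 → 53 → 160 → 80 → 40 → 20 → 10 → 5 → 16 → 8 → 4 → 2 → 1
Total steps = 169

169 steps


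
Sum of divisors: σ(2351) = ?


Divisors of 2351: 1, 2351
Sum = 1 + 2351 = 2352

σ(2351) = 2352


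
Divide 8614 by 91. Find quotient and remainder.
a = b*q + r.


8614 = 91 * 94 + 60
Check: 8554 + 60 = 8614

q = 94, r = 60


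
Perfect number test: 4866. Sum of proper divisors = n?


Proper divisors of 4866: 1, 2, 3, 6, 811, 1622, 2433
Sum = 1 + 2 + 3 + 6 + 811 + 1622 + 2433 = 4878

No, 4866 is not perfect (4878 ≠ 4866)


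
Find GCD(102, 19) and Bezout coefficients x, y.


Tabular extended Euclidean (each row: r = 102*s + 19*t):
r=102, s=1, t=0
r=19, s=0, t=1
q=5: r=7, s=1, t=-5   [102*(1) + 19*(-5) = 7]
q=2: r=5, s=-2, t=11   [102*(-2) + 19*(11) = 5]
q=1: r=2, s=3, t=-16   [102*(3) + 19*(-16) = 2]
q=2: r=1, s=-8, t=43   [102*(-8) + 19*(43) = 1]
q=2: r=0, s=19, t=-102   [102*(19) + 19*(-102) = 0]
GCD = 1; from the row with r=1: x=-8, y=43
Check: 102*(-8) + 19*(43) = -816 + 817 = 1

GCD = 1, x = -8, y = 43


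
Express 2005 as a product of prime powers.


2005 / 5 = 401
401 / 401 = 1
2005 = 5 × 401


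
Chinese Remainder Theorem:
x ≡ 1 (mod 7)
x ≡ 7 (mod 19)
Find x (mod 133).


M = 7*19 = 133
M1 = M/7 = 19, M2 = M/19 = 7
M1^(-1) mod 7 = 3, M2^(-1) mod 19 = 11
x = 1*19*3 + 7*7*11 = 596
596 mod 133 = 64
Check: 64 mod 7 = 1 ✓, 64 mod 19 = 7 ✓

x ≡ 64 (mod 133)


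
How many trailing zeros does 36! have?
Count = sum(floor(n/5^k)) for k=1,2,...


floor(36/5) = 7
floor(36/25) = 1
Total = 8

8 trailing zeros


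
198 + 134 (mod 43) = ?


198 + 134 = 332
332 mod 43 = 31


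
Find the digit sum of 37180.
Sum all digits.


3 + 7 + 1 + 8 + 0 = 19


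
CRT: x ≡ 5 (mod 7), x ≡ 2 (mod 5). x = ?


M = 7*5 = 35
M1 = M/7 = 5, M2 = M/5 = 7
M1^(-1) mod 7 = 3, M2^(-1) mod 5 = 3
x = 5*5*3 + 2*7*3 = 117
117 mod 35 = 12
Check: 12 mod 7 = 5 ✓, 12 mod 5 = 2 ✓

x ≡ 12 (mod 35)


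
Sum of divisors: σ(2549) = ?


Divisors of 2549: 1, 2549
Sum = 1 + 2549 = 2550

σ(2549) = 2550


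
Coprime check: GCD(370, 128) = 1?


Euclidean algorithm:
370 = 2 * 128 + 114
128 = 1 * 114 + 14
114 = 8 * 14 + 2
14 = 7 * 2 + 0
GCD(370, 128) = 2

No, not coprime (GCD = 2)


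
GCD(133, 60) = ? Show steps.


133 = 2 * 60 + 13
60 = 4 * 13 + 8
13 = 1 * 8 + 5
8 = 1 * 5 + 3
5 = 1 * 3 + 2
3 = 1 * 2 + 1
2 = 2 * 1 + 0
GCD = 1


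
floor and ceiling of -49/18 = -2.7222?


-49/18 = -2.7222
floor = -3
ceil = -2

floor = -3, ceil = -2


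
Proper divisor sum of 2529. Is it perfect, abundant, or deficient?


Proper divisors: 1, 3, 9, 281, 843
Sum = 1 + 3 + 9 + 281 + 843 = 1137
1137 < 2529 → deficient

s(2529) = 1137 (deficient)


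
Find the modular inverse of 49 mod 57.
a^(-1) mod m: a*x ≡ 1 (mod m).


Use the extended Euclidean algorithm on (57, 49); each row r = 57*s + 49*t:
r=57, s=1, t=0
r=49, s=0, t=1
q=1: r=8, s=1, t=-1   [57*(1) + 49*(-1) = 8]
q=6: r=1, s=-6, t=7   [57*(-6) + 49*(7) = 1]
q=8: r=0, s=49, t=-57   [57*(49) + 49*(-57) = 0]
GCD = 1 with t = 7, so 49*(7) ≡ 1 (mod 57)
Inverse = 7 mod 57 = 7
Check: 49 * 7 = 343 ≡ 1 (mod 57)

49^(-1) ≡ 7 (mod 57)


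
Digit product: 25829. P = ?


2 × 5 × 8 × 2 × 9 = 1440


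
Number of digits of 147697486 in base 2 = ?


147697486 in base 2 = 1000110011011010111101001110
Number of digits = 28

28 digits (base 2)


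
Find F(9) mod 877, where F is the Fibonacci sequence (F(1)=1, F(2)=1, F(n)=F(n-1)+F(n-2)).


F(k) mod 877 for k=1..9:
1, 1, 2, 3, 5, 8, 13, 21, 34
F(9) mod 877 = 34


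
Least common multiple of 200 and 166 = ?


GCD(200, 166) = 2
LCM = 200*166/2 = 33200/2 = 16600

LCM = 16600


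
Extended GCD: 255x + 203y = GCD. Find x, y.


Tabular extended Euclidean (each row: r = 255*s + 203*t):
r=255, s=1, t=0
r=203, s=0, t=1
q=1: r=52, s=1, t=-1   [255*(1) + 203*(-1) = 52]
q=3: r=47, s=-3, t=4   [255*(-3) + 203*(4) = 47]
q=1: r=5, s=4, t=-5   [255*(4) + 203*(-5) = 5]
q=9: r=2, s=-39, t=49   [255*(-39) + 203*(49) = 2]
q=2: r=1, s=82, t=-103   [255*(82) + 203*(-103) = 1]
q=2: r=0, s=-203, t=255   [255*(-203) + 203*(255) = 0]
GCD = 1; from the row with r=1: x=82, y=-103
Check: 255*(82) + 203*(-103) = 20910 - 20909 = 1

GCD = 1, x = 82, y = -103


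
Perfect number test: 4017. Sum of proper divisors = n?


Proper divisors of 4017: 1, 3, 13, 39, 103, 309, 1339
Sum = 1 + 3 + 13 + 39 + 103 + 309 + 1339 = 1807

No, 4017 is not perfect (1807 ≠ 4017)


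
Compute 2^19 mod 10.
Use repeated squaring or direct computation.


2^1 mod 10 = 2
2^2 mod 10 = 4
2^3 mod 10 = 8
2^4 mod 10 = 6
2^5 mod 10 = 2
2^6 mod 10 = 4
2^7 mod 10 = 8
2^8 mod 10 = 6
2^9 mod 10 = 2
2^10 mod 10 = 4
2^11 mod 10 = 8
2^12 mod 10 = 6
2^13 mod 10 = 2
2^14 mod 10 = 4
2^15 mod 10 = 8
2^16 mod 10 = 6
2^17 mod 10 = 2
2^18 mod 10 = 4
2^19 mod 10 = 8


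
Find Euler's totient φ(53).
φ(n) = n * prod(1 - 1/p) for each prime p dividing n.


53 = 53
Prime factors: 53
φ(53) = 53 × (1-1/53)
= 53 × 52/53 = 52

φ(53) = 52


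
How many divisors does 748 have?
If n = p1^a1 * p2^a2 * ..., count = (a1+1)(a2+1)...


748 = 2^2 × 11^1 × 17^1
d(748) = (2+1) × (1+1) × (1+1) = 12

12 divisors


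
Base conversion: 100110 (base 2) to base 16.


100110 (base 2) = 38 (decimal)
38 (decimal) = 26 (base 16)


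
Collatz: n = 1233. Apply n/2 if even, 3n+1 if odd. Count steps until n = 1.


1233 → 3700 → 1850 → 925 → 2776 → 1388 → 694 → 347 → 1042 → 521 → 1564 → 782 → 391 → 1174 → 587 → 1762 → 881 → 2644 → 1322 → 661 → 1984 → 992 → 496 → 248 → 124 → 62 → 31 → 94 → 47 → 142 → 71 → 214 → 107 → 322 → 161 → 484 → 242 → 121 → 364 → 182 → 91 → 274 → 137 → 412 → 206 → 103 → 310 → 155 → 466 → 233 → 700 → 350 → 175 → 526 → 263 → 790 → 395 → 1186 → 593 → 1780 → 890 → 445 → 1336 → 668 → 334 → 167 → 502 → 251 → 754 → 377 → 1132 → 566 → 283 → 850 → 425 → 1276 → 638 → 319 → 958 → 479 → 1438 → 719 → 2158 → 1079 → 3238 → 1619 → 4858 → 2429 → 7288 → 3644 → 1822 → 911 → 2734 → 1367 → 4102 → 2051 → 6154 → 3077 → 9232 → 4616 → 2308 → 1154 → 577 → 1732 → 866 → 433 → 1300 → 650 → 325 → 976 → 488 → 244 → 122 → 61 → 184 → 92 → 46 → 23 → 70 → 35 → 106 → 53 → 160 → 80 → 40 → 20 → 10 → 5 → 16 → 8 → 4 → 2 → 1
Total steps = 132

132 steps


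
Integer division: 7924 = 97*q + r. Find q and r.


7924 = 97 * 81 + 67
Check: 7857 + 67 = 7924

q = 81, r = 67


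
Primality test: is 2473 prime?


Check divisors up to sqrt(2473) = 49.7293
No divisors found.
2473 is prime.

Yes, 2473 is prime


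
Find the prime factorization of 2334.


2334 / 2 = 1167
1167 / 3 = 389
389 / 389 = 1
2334 = 2 × 3 × 389


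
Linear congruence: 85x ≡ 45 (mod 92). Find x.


GCD(85, 92) = 1, unique solution
a^(-1) mod 92 = 13
x = 13 * 45 mod 92 = 33

x ≡ 33 (mod 92)


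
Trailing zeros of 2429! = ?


floor(2429/5) = 485
floor(2429/25) = 97
floor(2429/125) = 19
floor(2429/625) = 3
Total = 604

604 trailing zeros


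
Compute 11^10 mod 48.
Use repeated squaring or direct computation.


11^1 mod 48 = 11
11^2 mod 48 = 25
11^3 mod 48 = 35
11^4 mod 48 = 1
11^5 mod 48 = 11
11^6 mod 48 = 25
11^7 mod 48 = 35
11^8 mod 48 = 1
11^9 mod 48 = 11
11^10 mod 48 = 25


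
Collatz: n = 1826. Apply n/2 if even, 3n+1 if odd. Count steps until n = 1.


1826 → 913 → 2740 → 1370 → 685 → 2056 → 1028 → 514 → 257 → 772 → 386 → 193 → 580 → 290 → 145 → 436 → 218 → 109 → 328 → 164 → 82 → 41 → 124 → 62 → 31 → 94 → 47 → 142 → 71 → 214 → 107 → 322 → 161 → 484 → 242 → 121 → 364 → 182 → 91 → 274 → 137 → 412 → 206 → 103 → 310 → 155 → 466 → 233 → 700 → 350 → 175 → 526 → 263 → 790 → 395 → 1186 → 593 → 1780 → 890 → 445 → 1336 → 668 → 334 → 167 → 502 → 251 → 754 → 377 → 1132 → 566 → 283 → 850 → 425 → 1276 → 638 → 319 → 958 → 479 → 1438 → 719 → 2158 → 1079 → 3238 → 1619 → 4858 → 2429 → 7288 → 3644 → 1822 → 911 → 2734 → 1367 → 4102 → 2051 → 6154 → 3077 → 9232 → 4616 → 2308 → 1154 → 577 → 1732 → 866 → 433 → 1300 → 650 → 325 → 976 → 488 → 244 → 122 → 61 → 184 → 92 → 46 → 23 → 70 → 35 → 106 → 53 → 160 → 80 → 40 → 20 → 10 → 5 → 16 → 8 → 4 → 2 → 1
Total steps = 130

130 steps


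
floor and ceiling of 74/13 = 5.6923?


74/13 = 5.6923
floor = 5
ceil = 6

floor = 5, ceil = 6


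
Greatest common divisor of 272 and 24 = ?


272 = 11 * 24 + 8
24 = 3 * 8 + 0
GCD = 8


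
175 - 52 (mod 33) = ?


175 - 52 = 123
123 mod 33 = 24


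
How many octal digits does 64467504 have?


64467504 in base 8 = 365731060
Number of digits = 9

9 digits (base 8)


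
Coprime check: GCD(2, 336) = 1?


Euclidean algorithm:
336 = 168 * 2 + 0
GCD(2, 336) = 2

No, not coprime (GCD = 2)


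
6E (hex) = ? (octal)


6E (base 16) = 110 (decimal)
110 (decimal) = 156 (base 8)


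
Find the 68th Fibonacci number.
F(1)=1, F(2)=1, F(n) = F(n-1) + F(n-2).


Sequence: 1, 1, 2, 3, 5, 8, 13, 21, 34, 55, 89, 144, 233, 377, 610, 987, 1597, 2584, 4181, 6765, 10946, 17711, 28657, 46368, 75025, 121393, 196418, 317811, 514229, 832040, 1346269, 2178309, 3524578, 5702887, 9227465, 14930352, 24157817, 39088169, 63245986, 102334155, 165580141, 267914296, 433494437, 701408733, 1134903170, 1836311903, 2971215073, 4807526976, 7778742049, 12586269025, 20365011074, 32951280099, 53316291173, 86267571272, 139583862445, 225851433717, 365435296162, 591286729879, 956722026041, 1548008755920, 2504730781961, 4052739537881, 6557470319842, 10610209857723, 17167680177565, 27777890035288, 44945570212853, 72723460248141
F(68) = 72723460248141


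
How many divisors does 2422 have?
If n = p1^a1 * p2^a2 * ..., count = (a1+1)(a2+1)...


2422 = 2^1 × 7^1 × 173^1
d(2422) = (1+1) × (1+1) × (1+1) = 8

8 divisors


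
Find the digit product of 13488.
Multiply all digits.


1 × 3 × 4 × 8 × 8 = 768


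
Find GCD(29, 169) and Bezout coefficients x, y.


Tabular extended Euclidean (each row: r = 29*s + 169*t):
r=29, s=1, t=0
r=169, s=0, t=1
q=0: r=29, s=1, t=0   [29*(1) + 169*(0) = 29]
q=5: r=24, s=-5, t=1   [29*(-5) + 169*(1) = 24]
q=1: r=5, s=6, t=-1   [29*(6) + 169*(-1) = 5]
q=4: r=4, s=-29, t=5   [29*(-29) + 169*(5) = 4]
q=1: r=1, s=35, t=-6   [29*(35) + 169*(-6) = 1]
q=4: r=0, s=-169, t=29   [29*(-169) + 169*(29) = 0]
GCD = 1; from the row with r=1: x=35, y=-6
Check: 29*(35) + 169*(-6) = 1015 - 1014 = 1

GCD = 1, x = 35, y = -6


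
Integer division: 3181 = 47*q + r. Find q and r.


3181 = 47 * 67 + 32
Check: 3149 + 32 = 3181

q = 67, r = 32


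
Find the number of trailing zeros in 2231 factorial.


floor(2231/5) = 446
floor(2231/25) = 89
floor(2231/125) = 17
floor(2231/625) = 3
Total = 555

555 trailing zeros


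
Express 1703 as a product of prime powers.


1703 / 13 = 131
131 / 131 = 1
1703 = 13 × 131


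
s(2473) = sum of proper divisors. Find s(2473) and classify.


Proper divisors: 1
Sum = 1 = 1
1 < 2473 → deficient

s(2473) = 1 (deficient)


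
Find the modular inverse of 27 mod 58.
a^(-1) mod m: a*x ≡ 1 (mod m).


Use the extended Euclidean algorithm on (58, 27); each row r = 58*s + 27*t:
r=58, s=1, t=0
r=27, s=0, t=1
q=2: r=4, s=1, t=-2   [58*(1) + 27*(-2) = 4]
q=6: r=3, s=-6, t=13   [58*(-6) + 27*(13) = 3]
q=1: r=1, s=7, t=-15   [58*(7) + 27*(-15) = 1]
q=3: r=0, s=-27, t=58   [58*(-27) + 27*(58) = 0]
GCD = 1 with t = -15, so 27*(-15) ≡ 1 (mod 58)
Inverse = -15 mod 58 = 43
Check: 27 * 43 = 1161 ≡ 1 (mod 58)

27^(-1) ≡ 43 (mod 58)


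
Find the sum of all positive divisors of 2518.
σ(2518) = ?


Divisors of 2518: 1, 2, 1259, 2518
Sum = 1 + 2 + 1259 + 2518 = 3780

σ(2518) = 3780


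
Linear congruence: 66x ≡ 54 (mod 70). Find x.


GCD(66, 70) = 2 divides 54
Divide: 33x ≡ 27 (mod 35)
x ≡ 4 (mod 35)


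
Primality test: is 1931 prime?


Check divisors up to sqrt(1931) = 43.9431
No divisors found.
1931 is prime.

Yes, 1931 is prime


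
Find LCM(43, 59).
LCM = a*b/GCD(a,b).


GCD(43, 59) = 1
LCM = 43*59/1 = 2537/1 = 2537

LCM = 2537


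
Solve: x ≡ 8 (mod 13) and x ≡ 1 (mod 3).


M = 13*3 = 39
M1 = M/13 = 3, M2 = M/3 = 13
M1^(-1) mod 13 = 9, M2^(-1) mod 3 = 1
x = 8*3*9 + 1*13*1 = 229
229 mod 39 = 34
Check: 34 mod 13 = 8 ✓, 34 mod 3 = 1 ✓

x ≡ 34 (mod 39)


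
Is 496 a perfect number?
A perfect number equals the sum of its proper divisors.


Proper divisors of 496: 1, 2, 4, 8, 16, 31, 62, 124, 248
Sum = 1 + 2 + 4 + 8 + 16 + 31 + 62 + 124 + 248 = 496

Yes, 496 is perfect (496 = 496)


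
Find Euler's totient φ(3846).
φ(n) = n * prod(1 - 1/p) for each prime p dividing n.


3846 = 2 × 3 × 641
Prime factors: 2, 3, 641
φ(3846) = 3846 × (1-1/2) × (1-1/3) × (1-1/641)
= 3846 × 1/2 × 2/3 × 640/641 = 1280

φ(3846) = 1280


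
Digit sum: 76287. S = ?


7 + 6 + 2 + 8 + 7 = 30


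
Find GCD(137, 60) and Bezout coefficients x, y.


Tabular extended Euclidean (each row: r = 137*s + 60*t):
r=137, s=1, t=0
r=60, s=0, t=1
q=2: r=17, s=1, t=-2   [137*(1) + 60*(-2) = 17]
q=3: r=9, s=-3, t=7   [137*(-3) + 60*(7) = 9]
q=1: r=8, s=4, t=-9   [137*(4) + 60*(-9) = 8]
q=1: r=1, s=-7, t=16   [137*(-7) + 60*(16) = 1]
q=8: r=0, s=60, t=-137   [137*(60) + 60*(-137) = 0]
GCD = 1; from the row with r=1: x=-7, y=16
Check: 137*(-7) + 60*(16) = -959 + 960 = 1

GCD = 1, x = -7, y = 16


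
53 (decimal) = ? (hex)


53 (base 10) = 53 (decimal)
53 (decimal) = 35 (base 16)


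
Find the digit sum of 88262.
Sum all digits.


8 + 8 + 2 + 6 + 2 = 26


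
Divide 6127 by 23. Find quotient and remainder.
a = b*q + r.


6127 = 23 * 266 + 9
Check: 6118 + 9 = 6127

q = 266, r = 9


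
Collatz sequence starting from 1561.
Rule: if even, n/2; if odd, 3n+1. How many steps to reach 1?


1561 → 4684 → 2342 → 1171 → 3514 → 1757 → 5272 → 2636 → 1318 → 659 → 1978 → 989 → 2968 → 1484 → 742 → 371 → 1114 → 557 → 1672 → 836 → 418 → 209 → 628 → 314 → 157 → 472 → 236 → 118 → 59 → 178 → 89 → 268 → 134 → 67 → 202 → 101 → 304 → 152 → 76 → 38 → 19 → 58 → 29 → 88 → 44 → 22 → 11 → 34 → 17 → 52 → 26 → 13 → 40 → 20 → 10 → 5 → 16 → 8 → 4 → 2 → 1
Total steps = 60

60 steps


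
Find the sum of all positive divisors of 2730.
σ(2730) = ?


Divisors of 2730: 1, 2, 3, 5, 6, 7, 10, 13, 14, 15, 21, 26, 30, 35, 39, 42, 65, 70, 78, 91, 105, 130, 182, 195, 210, 273, 390, 455, 546, 910, 1365, 2730
Sum = 1 + 2 + 3 + 5 + 6 + 7 + 10 + 13 + 14 + 15 + 21 + 26 + 30 + 35 + 39 + 42 + 65 + 70 + 78 + 91 + 105 + 130 + 182 + 195 + 210 + 273 + 390 + 455 + 546 + 910 + 1365 + 2730 = 8064

σ(2730) = 8064


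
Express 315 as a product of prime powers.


315 / 3 = 105
105 / 3 = 35
35 / 5 = 7
7 / 7 = 1
315 = 3^2 × 5 × 7


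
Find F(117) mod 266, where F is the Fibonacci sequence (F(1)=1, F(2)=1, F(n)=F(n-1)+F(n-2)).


F(k) mod 266 for k=1..117:
1, 1, 2, 3, 5, 8, 13, 21, 34, 55, 89, 144, 233, 111, 78, 189, 1, 190, 191, 115, 40, 155, 195, 84, 13, 97, 110, 207, 51, 258, 43, 35, 78, 113, 191, 38, 229, 1, 230, 231, 195, 160, 89, 249, 72, 55, 127, 182, 43, 225, 2, 227, 229, 190, 153, 77, 230, 41, 5, 46, 51, 97, 148, 245, 127, 106, 233, 73, 40, 113, 153, 0, 153, 153, 40, 193, 233, 160, 127, 21, 148, 169, 51, 220, 5, 225, 230, 189, 153, 76, 229, 39, 2, 41, 43, 84, 127, 211, 72, 17, 89, 106, 195, 35, 230, 265, 229, 228, 191, 153, 78, 231, 43, 8, 51, 59, 110
F(117) mod 266 = 110


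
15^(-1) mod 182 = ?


Use the extended Euclidean algorithm on (182, 15); each row r = 182*s + 15*t:
r=182, s=1, t=0
r=15, s=0, t=1
q=12: r=2, s=1, t=-12   [182*(1) + 15*(-12) = 2]
q=7: r=1, s=-7, t=85   [182*(-7) + 15*(85) = 1]
q=2: r=0, s=15, t=-182   [182*(15) + 15*(-182) = 0]
GCD = 1 with t = 85, so 15*(85) ≡ 1 (mod 182)
Inverse = 85 mod 182 = 85
Check: 15 * 85 = 1275 ≡ 1 (mod 182)

15^(-1) ≡ 85 (mod 182)


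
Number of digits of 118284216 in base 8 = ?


118284216 in base 8 = 703157670
Number of digits = 9

9 digits (base 8)


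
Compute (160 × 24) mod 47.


160 × 24 = 3840
3840 mod 47 = 33


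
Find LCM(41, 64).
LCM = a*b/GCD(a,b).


GCD(41, 64) = 1
LCM = 41*64/1 = 2624/1 = 2624

LCM = 2624


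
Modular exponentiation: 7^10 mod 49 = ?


7^1 mod 49 = 7
7^2 mod 49 = 0
7^3 mod 49 = 0
7^4 mod 49 = 0
7^5 mod 49 = 0
7^6 mod 49 = 0
7^7 mod 49 = 0
7^8 mod 49 = 0
7^9 mod 49 = 0
7^10 mod 49 = 0


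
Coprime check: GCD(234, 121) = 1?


Euclidean algorithm:
234 = 1 * 121 + 113
121 = 1 * 113 + 8
113 = 14 * 8 + 1
8 = 8 * 1 + 0
GCD(234, 121) = 1

Yes, coprime (GCD = 1)


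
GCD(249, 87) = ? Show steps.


249 = 2 * 87 + 75
87 = 1 * 75 + 12
75 = 6 * 12 + 3
12 = 4 * 3 + 0
GCD = 3


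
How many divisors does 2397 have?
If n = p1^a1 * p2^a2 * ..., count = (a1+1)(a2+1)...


2397 = 3^1 × 17^1 × 47^1
d(2397) = (1+1) × (1+1) × (1+1) = 8

8 divisors


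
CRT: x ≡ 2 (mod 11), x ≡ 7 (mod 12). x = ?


M = 11*12 = 132
M1 = M/11 = 12, M2 = M/12 = 11
M1^(-1) mod 11 = 1, M2^(-1) mod 12 = 11
x = 2*12*1 + 7*11*11 = 871
871 mod 132 = 79
Check: 79 mod 11 = 2 ✓, 79 mod 12 = 7 ✓

x ≡ 79 (mod 132)


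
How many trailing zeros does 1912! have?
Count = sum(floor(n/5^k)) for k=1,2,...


floor(1912/5) = 382
floor(1912/25) = 76
floor(1912/125) = 15
floor(1912/625) = 3
Total = 476

476 trailing zeros


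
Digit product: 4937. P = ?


4 × 9 × 3 × 7 = 756


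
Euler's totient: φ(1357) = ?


1357 = 23 × 59
Prime factors: 23, 59
φ(1357) = 1357 × (1-1/23) × (1-1/59)
= 1357 × 22/23 × 58/59 = 1276

φ(1357) = 1276


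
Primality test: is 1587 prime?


1587 / 3 = 529 (exact division)
1587 is NOT prime.

No, 1587 is not prime


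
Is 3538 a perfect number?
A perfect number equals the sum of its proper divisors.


Proper divisors of 3538: 1, 2, 29, 58, 61, 122, 1769
Sum = 1 + 2 + 29 + 58 + 61 + 122 + 1769 = 2042

No, 3538 is not perfect (2042 ≠ 3538)


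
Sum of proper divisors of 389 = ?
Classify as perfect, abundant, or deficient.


Proper divisors: 1
Sum = 1 = 1
1 < 389 → deficient

s(389) = 1 (deficient)


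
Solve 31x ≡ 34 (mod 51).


GCD(31, 51) = 1, unique solution
a^(-1) mod 51 = 28
x = 28 * 34 mod 51 = 34

x ≡ 34 (mod 51)


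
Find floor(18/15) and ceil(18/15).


18/15 = 1.2000
floor = 1
ceil = 2

floor = 1, ceil = 2


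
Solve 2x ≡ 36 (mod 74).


GCD(2, 74) = 2 divides 36
Divide: 1x ≡ 18 (mod 37)
x ≡ 18 (mod 37)


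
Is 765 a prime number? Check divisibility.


765 / 3 = 255 (exact division)
765 is NOT prime.

No, 765 is not prime


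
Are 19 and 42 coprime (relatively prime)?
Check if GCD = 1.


Euclidean algorithm:
42 = 2 * 19 + 4
19 = 4 * 4 + 3
4 = 1 * 3 + 1
3 = 3 * 1 + 0
GCD(19, 42) = 1

Yes, coprime (GCD = 1)


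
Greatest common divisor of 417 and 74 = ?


417 = 5 * 74 + 47
74 = 1 * 47 + 27
47 = 1 * 27 + 20
27 = 1 * 20 + 7
20 = 2 * 7 + 6
7 = 1 * 6 + 1
6 = 6 * 1 + 0
GCD = 1


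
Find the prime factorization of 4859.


4859 / 43 = 113
113 / 113 = 1
4859 = 43 × 113


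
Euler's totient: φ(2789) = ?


2789 = 2789
Prime factors: 2789
φ(2789) = 2789 × (1-1/2789)
= 2789 × 2788/2789 = 2788

φ(2789) = 2788


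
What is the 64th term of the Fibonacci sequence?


Sequence: 1, 1, 2, 3, 5, 8, 13, 21, 34, 55, 89, 144, 233, 377, 610, 987, 1597, 2584, 4181, 6765, 10946, 17711, 28657, 46368, 75025, 121393, 196418, 317811, 514229, 832040, 1346269, 2178309, 3524578, 5702887, 9227465, 14930352, 24157817, 39088169, 63245986, 102334155, 165580141, 267914296, 433494437, 701408733, 1134903170, 1836311903, 2971215073, 4807526976, 7778742049, 12586269025, 20365011074, 32951280099, 53316291173, 86267571272, 139583862445, 225851433717, 365435296162, 591286729879, 956722026041, 1548008755920, 2504730781961, 4052739537881, 6557470319842, 10610209857723
F(64) = 10610209857723


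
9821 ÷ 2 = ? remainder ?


9821 = 2 * 4910 + 1
Check: 9820 + 1 = 9821

q = 4910, r = 1


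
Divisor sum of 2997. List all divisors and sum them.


Divisors of 2997: 1, 3, 9, 27, 37, 81, 111, 333, 999, 2997
Sum = 1 + 3 + 9 + 27 + 37 + 81 + 111 + 333 + 999 + 2997 = 4598

σ(2997) = 4598


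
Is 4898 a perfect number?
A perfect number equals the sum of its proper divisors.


Proper divisors of 4898: 1, 2, 31, 62, 79, 158, 2449
Sum = 1 + 2 + 31 + 62 + 79 + 158 + 2449 = 2782

No, 4898 is not perfect (2782 ≠ 4898)


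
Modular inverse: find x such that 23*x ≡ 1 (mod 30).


Use the extended Euclidean algorithm on (30, 23); each row r = 30*s + 23*t:
r=30, s=1, t=0
r=23, s=0, t=1
q=1: r=7, s=1, t=-1   [30*(1) + 23*(-1) = 7]
q=3: r=2, s=-3, t=4   [30*(-3) + 23*(4) = 2]
q=3: r=1, s=10, t=-13   [30*(10) + 23*(-13) = 1]
q=2: r=0, s=-23, t=30   [30*(-23) + 23*(30) = 0]
GCD = 1 with t = -13, so 23*(-13) ≡ 1 (mod 30)
Inverse = -13 mod 30 = 17
Check: 23 * 17 = 391 ≡ 1 (mod 30)

23^(-1) ≡ 17 (mod 30)


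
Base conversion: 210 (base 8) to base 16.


210 (base 8) = 136 (decimal)
136 (decimal) = 88 (base 16)


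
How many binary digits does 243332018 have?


243332018 in base 2 = 1110100000001111001110110010
Number of digits = 28

28 digits (base 2)


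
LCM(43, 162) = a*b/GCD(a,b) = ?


GCD(43, 162) = 1
LCM = 43*162/1 = 6966/1 = 6966

LCM = 6966


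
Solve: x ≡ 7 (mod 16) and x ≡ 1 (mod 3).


M = 16*3 = 48
M1 = M/16 = 3, M2 = M/3 = 16
M1^(-1) mod 16 = 11, M2^(-1) mod 3 = 1
x = 7*3*11 + 1*16*1 = 247
247 mod 48 = 7
Check: 7 mod 16 = 7 ✓, 7 mod 3 = 1 ✓

x ≡ 7 (mod 48)


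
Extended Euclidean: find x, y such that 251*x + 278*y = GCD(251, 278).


Tabular extended Euclidean (each row: r = 251*s + 278*t):
r=251, s=1, t=0
r=278, s=0, t=1
q=0: r=251, s=1, t=0   [251*(1) + 278*(0) = 251]
q=1: r=27, s=-1, t=1   [251*(-1) + 278*(1) = 27]
q=9: r=8, s=10, t=-9   [251*(10) + 278*(-9) = 8]
q=3: r=3, s=-31, t=28   [251*(-31) + 278*(28) = 3]
q=2: r=2, s=72, t=-65   [251*(72) + 278*(-65) = 2]
q=1: r=1, s=-103, t=93   [251*(-103) + 278*(93) = 1]
q=2: r=0, s=278, t=-251   [251*(278) + 278*(-251) = 0]
GCD = 1; from the row with r=1: x=-103, y=93
Check: 251*(-103) + 278*(93) = -25853 + 25854 = 1

GCD = 1, x = -103, y = 93


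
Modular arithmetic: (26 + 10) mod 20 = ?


26 + 10 = 36
36 mod 20 = 16


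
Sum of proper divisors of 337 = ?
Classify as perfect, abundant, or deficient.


Proper divisors: 1
Sum = 1 = 1
1 < 337 → deficient

s(337) = 1 (deficient)


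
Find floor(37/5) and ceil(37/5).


37/5 = 7.4000
floor = 7
ceil = 8

floor = 7, ceil = 8


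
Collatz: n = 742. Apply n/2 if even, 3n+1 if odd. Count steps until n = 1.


742 → 371 → 1114 → 557 → 1672 → 836 → 418 → 209 → 628 → 314 → 157 → 472 → 236 → 118 → 59 → 178 → 89 → 268 → 134 → 67 → 202 → 101 → 304 → 152 → 76 → 38 → 19 → 58 → 29 → 88 → 44 → 22 → 11 → 34 → 17 → 52 → 26 → 13 → 40 → 20 → 10 → 5 → 16 → 8 → 4 → 2 → 1
Total steps = 46

46 steps


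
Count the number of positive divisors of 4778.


4778 = 2^1 × 2389^1
d(4778) = (1+1) × (1+1) = 4

4 divisors


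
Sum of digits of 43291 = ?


4 + 3 + 2 + 9 + 1 = 19


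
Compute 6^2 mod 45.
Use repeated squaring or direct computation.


6^1 mod 45 = 6
6^2 mod 45 = 36


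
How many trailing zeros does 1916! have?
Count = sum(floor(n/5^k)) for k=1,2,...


floor(1916/5) = 383
floor(1916/25) = 76
floor(1916/125) = 15
floor(1916/625) = 3
Total = 477

477 trailing zeros


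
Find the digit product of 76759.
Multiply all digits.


7 × 6 × 7 × 5 × 9 = 13230


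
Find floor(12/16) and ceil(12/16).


12/16 = 0.7500
floor = 0
ceil = 1

floor = 0, ceil = 1


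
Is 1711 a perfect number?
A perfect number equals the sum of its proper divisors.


Proper divisors of 1711: 1, 29, 59
Sum = 1 + 29 + 59 = 89

No, 1711 is not perfect (89 ≠ 1711)


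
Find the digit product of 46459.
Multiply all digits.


4 × 6 × 4 × 5 × 9 = 4320


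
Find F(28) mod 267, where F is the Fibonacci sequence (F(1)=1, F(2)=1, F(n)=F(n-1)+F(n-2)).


F(k) mod 267 for k=1..28:
1, 1, 2, 3, 5, 8, 13, 21, 34, 55, 89, 144, 233, 110, 76, 186, 262, 181, 176, 90, 266, 89, 88, 177, 265, 175, 173, 81
F(28) mod 267 = 81


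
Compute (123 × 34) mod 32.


123 × 34 = 4182
4182 mod 32 = 22


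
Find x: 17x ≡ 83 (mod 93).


GCD(17, 93) = 1, unique solution
a^(-1) mod 93 = 11
x = 11 * 83 mod 93 = 76

x ≡ 76 (mod 93)


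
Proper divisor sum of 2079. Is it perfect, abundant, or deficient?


Proper divisors: 1, 3, 7, 9, 11, 21, 27, 33, 63, 77, 99, 189, 231, 297, 693
Sum = 1 + 3 + 7 + 9 + 11 + 21 + 27 + 33 + 63 + 77 + 99 + 189 + 231 + 297 + 693 = 1761
1761 < 2079 → deficient

s(2079) = 1761 (deficient)


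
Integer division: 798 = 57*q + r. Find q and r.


798 = 57 * 14 + 0
Check: 798 + 0 = 798

q = 14, r = 0


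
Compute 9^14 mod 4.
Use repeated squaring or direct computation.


9^1 mod 4 = 1
9^2 mod 4 = 1
9^3 mod 4 = 1
9^4 mod 4 = 1
9^5 mod 4 = 1
9^6 mod 4 = 1
9^7 mod 4 = 1
9^8 mod 4 = 1
9^9 mod 4 = 1
9^10 mod 4 = 1
9^11 mod 4 = 1
9^12 mod 4 = 1
9^13 mod 4 = 1
9^14 mod 4 = 1


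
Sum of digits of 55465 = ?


5 + 5 + 4 + 6 + 5 = 25


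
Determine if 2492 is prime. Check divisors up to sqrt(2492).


2492 / 2 = 1246 (exact division)
2492 is NOT prime.

No, 2492 is not prime


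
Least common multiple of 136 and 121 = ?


GCD(136, 121) = 1
LCM = 136*121/1 = 16456/1 = 16456

LCM = 16456


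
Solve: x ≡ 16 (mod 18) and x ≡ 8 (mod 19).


M = 18*19 = 342
M1 = M/18 = 19, M2 = M/19 = 18
M1^(-1) mod 18 = 1, M2^(-1) mod 19 = 18
x = 16*19*1 + 8*18*18 = 2896
2896 mod 342 = 160
Check: 160 mod 18 = 16 ✓, 160 mod 19 = 8 ✓

x ≡ 160 (mod 342)


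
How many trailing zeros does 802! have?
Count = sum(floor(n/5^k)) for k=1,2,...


floor(802/5) = 160
floor(802/25) = 32
floor(802/125) = 6
floor(802/625) = 1
Total = 199

199 trailing zeros


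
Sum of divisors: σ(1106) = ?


Divisors of 1106: 1, 2, 7, 14, 79, 158, 553, 1106
Sum = 1 + 2 + 7 + 14 + 79 + 158 + 553 + 1106 = 1920

σ(1106) = 1920


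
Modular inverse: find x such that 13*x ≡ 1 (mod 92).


Use the extended Euclidean algorithm on (92, 13); each row r = 92*s + 13*t:
r=92, s=1, t=0
r=13, s=0, t=1
q=7: r=1, s=1, t=-7   [92*(1) + 13*(-7) = 1]
q=13: r=0, s=-13, t=92   [92*(-13) + 13*(92) = 0]
GCD = 1 with t = -7, so 13*(-7) ≡ 1 (mod 92)
Inverse = -7 mod 92 = 85
Check: 13 * 85 = 1105 ≡ 1 (mod 92)

13^(-1) ≡ 85 (mod 92)


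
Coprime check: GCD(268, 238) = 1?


Euclidean algorithm:
268 = 1 * 238 + 30
238 = 7 * 30 + 28
30 = 1 * 28 + 2
28 = 14 * 2 + 0
GCD(268, 238) = 2

No, not coprime (GCD = 2)


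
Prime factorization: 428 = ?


428 / 2 = 214
214 / 2 = 107
107 / 107 = 1
428 = 2^2 × 107


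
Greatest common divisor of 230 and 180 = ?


230 = 1 * 180 + 50
180 = 3 * 50 + 30
50 = 1 * 30 + 20
30 = 1 * 20 + 10
20 = 2 * 10 + 0
GCD = 10


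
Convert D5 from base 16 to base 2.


D5 (base 16) = 213 (decimal)
213 (decimal) = 11010101 (base 2)


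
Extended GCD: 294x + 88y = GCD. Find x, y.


Tabular extended Euclidean (each row: r = 294*s + 88*t):
r=294, s=1, t=0
r=88, s=0, t=1
q=3: r=30, s=1, t=-3   [294*(1) + 88*(-3) = 30]
q=2: r=28, s=-2, t=7   [294*(-2) + 88*(7) = 28]
q=1: r=2, s=3, t=-10   [294*(3) + 88*(-10) = 2]
q=14: r=0, s=-44, t=147   [294*(-44) + 88*(147) = 0]
GCD = 2; from the row with r=2: x=3, y=-10
Check: 294*(3) + 88*(-10) = 882 - 880 = 2

GCD = 2, x = 3, y = -10


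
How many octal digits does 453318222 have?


453318222 in base 8 = 3301213116
Number of digits = 10

10 digits (base 8)
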